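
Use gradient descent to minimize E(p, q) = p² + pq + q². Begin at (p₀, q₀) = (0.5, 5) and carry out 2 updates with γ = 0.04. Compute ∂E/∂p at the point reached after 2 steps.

∇E = (2p + q, p + 2q)
Step 1: at (0.5, 5), ∇E = (6, 10.5) → (0.5, 5) − 0.04·(6, 10.5) = (0.26, 4.58)
Step 2: at (0.26, 4.58), ∇E = (5.1, 9.42) → (0.26, 4.58) − 0.04·(5.1, 9.42) = (0.056, 4.2032)
∂E/∂p at (0.056, 4.2032) = 4.3152

4.3152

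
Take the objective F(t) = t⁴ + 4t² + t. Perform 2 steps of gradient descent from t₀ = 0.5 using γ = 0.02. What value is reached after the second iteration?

0.30285448

F′(t) = 4t³ + 8t + 1
t₁ = 0.5 − 0.02·5.5 = 0.39
t₂ = 0.39 − 0.02·4.357276 = 0.30285448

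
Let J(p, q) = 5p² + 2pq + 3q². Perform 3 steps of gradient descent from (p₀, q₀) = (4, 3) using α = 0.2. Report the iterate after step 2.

∇J = (10p + 2q, 2p + 6q)
(p₁, q₁) = (4, 3) − 0.2·(46, 26) = (-5.2, -2.2)
(p₂, q₂) = (-5.2, -2.2) − 0.2·(-56.4, -23.6) = (6.08, 2.52)

(6.08, 2.52)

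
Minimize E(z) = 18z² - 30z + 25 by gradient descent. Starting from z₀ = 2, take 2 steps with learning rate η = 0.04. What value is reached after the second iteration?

1.0592

E′(z) = 36z - 30
Step 1: E′(2) = 42; z₁ = 2 − 0.04·42 = 0.32
Step 2: E′(0.32) = -18.48; z₂ = 0.32 − 0.04·(-18.48) = 1.0592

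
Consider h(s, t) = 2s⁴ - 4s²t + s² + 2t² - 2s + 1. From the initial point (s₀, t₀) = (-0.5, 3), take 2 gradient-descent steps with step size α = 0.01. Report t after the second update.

2.787856

∇h = (8s³ - 8st + 2s - 2, -4s² + 4t)
Step 1: at (-0.5, 3), ∇h = (8, 11) → (-0.5, 3) − 0.01·(8, 11) = (-0.58, 2.89)
Step 2: at (-0.58, 2.89), ∇h = (8.688704, 10.2144) → (-0.58, 2.89) − 0.01·(8.688704, 10.2144) = (-0.66688704, 2.787856)
t = 2.787856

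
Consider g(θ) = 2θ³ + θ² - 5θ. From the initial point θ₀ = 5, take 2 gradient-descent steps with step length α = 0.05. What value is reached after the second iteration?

-4.49375

g′(θ) = 6θ² + 2θ - 5
Step 1: g′(5) = 155; θ₁ = 5 − 0.05·155 = -2.75
Step 2: g′(-2.75) = 34.875; θ₂ = -2.75 − 0.05·34.875 = -4.49375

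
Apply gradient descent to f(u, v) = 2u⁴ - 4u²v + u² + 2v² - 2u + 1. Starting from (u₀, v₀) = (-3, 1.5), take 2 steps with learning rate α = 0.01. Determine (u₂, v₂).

(-1.12648576, 1.778176)

∇f = (8u³ - 8uv + 2u - 2, -4u² + 4v)
(u₁, v₁) = (-3, 1.5) − 0.01·(-188, -30) = (-1.12, 1.8)
(u₂, v₂) = (-1.12, 1.8) − 0.01·(0.648576, 2.1824) = (-1.12648576, 1.778176)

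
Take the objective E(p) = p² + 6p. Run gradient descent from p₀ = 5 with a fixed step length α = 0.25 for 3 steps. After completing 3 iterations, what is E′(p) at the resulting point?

E′(p) = 2p + 6
p₁ = 5 − 0.25·16 = 1
p₂ = 1 − 0.25·8 = -1
p₃ = -1 − 0.25·4 = -2
E′(p) at (-2) = 2

2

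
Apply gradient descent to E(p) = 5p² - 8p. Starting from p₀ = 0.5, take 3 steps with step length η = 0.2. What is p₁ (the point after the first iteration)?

E′(p) = 10p - 8
p₁ = 0.5 − 0.2·(-3) = 1.1

1.1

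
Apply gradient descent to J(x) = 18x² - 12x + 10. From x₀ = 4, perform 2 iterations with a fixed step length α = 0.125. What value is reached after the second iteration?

45.25

J′(x) = 36x - 12
x₁ = 4 − 0.125·132 = -12.5
x₂ = -12.5 − 0.125·(-462) = 45.25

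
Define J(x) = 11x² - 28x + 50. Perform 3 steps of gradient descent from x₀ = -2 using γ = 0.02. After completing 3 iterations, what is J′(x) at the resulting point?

-12.644352

J′(x) = 22x - 28
x₁ = -2 − 0.02·(-72) = -0.56
x₂ = -0.56 − 0.02·(-40.32) = 0.2464
x₃ = 0.2464 − 0.02·(-22.5792) = 0.697984
J′(x) at (0.697984) = -12.644352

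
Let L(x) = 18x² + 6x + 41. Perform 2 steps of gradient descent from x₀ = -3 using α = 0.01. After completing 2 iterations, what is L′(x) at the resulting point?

-41.7792

L′(x) = 36x + 6
Step 1: L′(-3) = -102; x₁ = -3 − 0.01·(-102) = -1.98
Step 2: L′(-1.98) = -65.28; x₂ = -1.98 − 0.01·(-65.28) = -1.3272
L′(x) at (-1.3272) = -41.7792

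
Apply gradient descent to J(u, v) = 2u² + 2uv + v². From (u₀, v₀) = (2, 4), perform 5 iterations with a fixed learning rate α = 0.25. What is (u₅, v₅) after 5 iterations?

(-0.4375, 0.6875)

∇J = (4u + 2v, 2u + 2v)
Step 1: at (2, 4), ∇J = (16, 12) → (2, 4) − 0.25·(16, 12) = (-2, 1)
Step 2: at (-2, 1), ∇J = (-6, -2) → (-2, 1) − 0.25·(-6, -2) = (-0.5, 1.5)
Step 3: at (-0.5, 1.5), ∇J = (1, 2) → (-0.5, 1.5) − 0.25·(1, 2) = (-0.75, 1)
Step 4: at (-0.75, 1), ∇J = (-1, 0.5) → (-0.75, 1) − 0.25·(-1, 0.5) = (-0.5, 0.875)
Step 5: at (-0.5, 0.875), ∇J = (-0.25, 0.75) → (-0.5, 0.875) − 0.25·(-0.25, 0.75) = (-0.4375, 0.6875)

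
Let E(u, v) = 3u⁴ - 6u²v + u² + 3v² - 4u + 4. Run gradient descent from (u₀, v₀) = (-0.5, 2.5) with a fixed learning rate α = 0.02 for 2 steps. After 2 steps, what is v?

∇E = (12u³ - 12uv + 2u - 4, -6u² + 6v)
Step 1: at (-0.5, 2.5), ∇E = (8.5, 13.5) → (-0.5, 2.5) − 0.02·(8.5, 13.5) = (-0.67, 2.23)
Step 2: at (-0.67, 2.23), ∇E = (8.980044, 10.6866) → (-0.67, 2.23) − 0.02·(8.980044, 10.6866) = (-0.84960088, 2.016268)
v = 2.016268

2.016268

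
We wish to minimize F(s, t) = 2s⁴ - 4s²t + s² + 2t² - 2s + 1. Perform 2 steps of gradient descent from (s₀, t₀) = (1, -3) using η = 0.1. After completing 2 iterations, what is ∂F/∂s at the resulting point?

∇F = (8s³ - 8st + 2s - 2, -4s² + 4t)
(s₁, t₁) = (1, -3) − 0.1·(32, -16) = (-2.2, -1.4)
(s₂, t₂) = (-2.2, -1.4) − 0.1·(-116.224, -24.96) = (9.4224, 1.096)
∂F/∂s at (9.4224, 1.096) = 6626.516819771392

6626.516819771392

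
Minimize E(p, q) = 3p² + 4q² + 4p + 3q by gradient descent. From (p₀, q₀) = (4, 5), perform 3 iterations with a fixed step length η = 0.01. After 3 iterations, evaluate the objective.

113.247558871808

∇E = (6p + 4, 8q + 3)
(p₁, q₁) = (4, 5) − 0.01·(28, 43) = (3.72, 4.57)
(p₂, q₂) = (3.72, 4.57) − 0.01·(26.32, 39.56) = (3.4568, 4.1744)
(p₃, q₃) = (3.4568, 4.1744) − 0.01·(24.7408, 36.3952) = (3.209392, 3.810448)
E(3.209392, 3.810448) = 113.247558871808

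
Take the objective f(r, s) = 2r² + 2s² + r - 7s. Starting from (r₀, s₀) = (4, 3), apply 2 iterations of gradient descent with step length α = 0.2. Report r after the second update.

∇f = (4r + 1, 4s - 7)
(r₁, s₁) = (4, 3) − 0.2·(17, 5) = (0.6, 2)
(r₂, s₂) = (0.6, 2) − 0.2·(3.4, 1) = (-0.08, 1.8)
r = -0.08

-0.08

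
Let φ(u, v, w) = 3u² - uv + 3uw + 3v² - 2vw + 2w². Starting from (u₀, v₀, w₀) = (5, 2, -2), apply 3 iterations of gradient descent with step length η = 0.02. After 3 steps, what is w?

-2.117104

∇φ = (6u - v + 3w, -u + 6v - 2w, 3u - 2v + 4w)
Step 1: at (5, 2, -2), ∇φ = (22, 11, 3) → (5, 2, -2) − 0.02·(22, 11, 3) = (4.56, 1.78, -2.06)
Step 2: at (4.56, 1.78, -2.06), ∇φ = (19.4, 10.24, 1.88) → (4.56, 1.78, -2.06) − 0.02·(19.4, 10.24, 1.88) = (4.172, 1.5752, -2.0976)
Step 3: at (4.172, 1.5752, -2.0976), ∇φ = (17.164, 9.4744, 0.9752) → (4.172, 1.5752, -2.0976) − 0.02·(17.164, 9.4744, 0.9752) = (3.82872, 1.385712, -2.117104)
w = -2.117104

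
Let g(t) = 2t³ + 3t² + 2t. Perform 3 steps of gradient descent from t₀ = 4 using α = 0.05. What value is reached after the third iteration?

-4.6359347

g′(t) = 6t² + 6t + 2
Step 1: g′(4) = 122; t₁ = 4 − 0.05·122 = -2.1
Step 2: g′(-2.1) = 15.86; t₂ = -2.1 − 0.05·15.86 = -2.893
Step 3: g′(-2.893) = 34.858694; t₃ = -2.893 − 0.05·34.858694 = -4.6359347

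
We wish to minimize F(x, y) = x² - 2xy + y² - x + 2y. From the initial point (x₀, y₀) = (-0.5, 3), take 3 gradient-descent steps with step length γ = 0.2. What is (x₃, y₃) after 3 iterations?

(1.308, 0.592)

∇F = (2x - 2y - 1, -2x + 2y + 2)
(x₁, y₁) = (-0.5, 3) − 0.2·(-8, 9) = (1.1, 1.2)
(x₂, y₂) = (1.1, 1.2) − 0.2·(-1.2, 2.2) = (1.34, 0.76)
(x₃, y₃) = (1.34, 0.76) − 0.2·(0.16, 0.84) = (1.308, 0.592)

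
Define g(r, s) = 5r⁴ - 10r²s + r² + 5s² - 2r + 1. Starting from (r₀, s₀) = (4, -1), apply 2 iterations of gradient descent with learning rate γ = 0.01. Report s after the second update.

∇g = (20r³ - 20rs + 2r - 2, -10r² + 10s)
Step 1: at (4, -1), ∇g = (1366, -170) → (4, -1) − 0.01·(1366, -170) = (-9.66, 0.7)
Step 2: at (-9.66, 0.7), ∇g = (-17914.65392, -926.156) → (-9.66, 0.7) − 0.01·(-17914.65392, -926.156) = (169.4865392, 9.96156)
s = 9.96156

9.96156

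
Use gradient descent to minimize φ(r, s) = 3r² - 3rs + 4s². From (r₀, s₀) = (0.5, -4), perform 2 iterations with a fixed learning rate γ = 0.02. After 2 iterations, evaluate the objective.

∇φ = (6r - 3s, -3r + 8s)
(r₁, s₁) = (0.5, -4) − 0.02·(15, -33.5) = (0.2, -3.33)
(r₂, s₂) = (0.2, -3.33) − 0.02·(11.19, -27.24) = (-0.0238, -2.7852)
φ(-0.0238, -2.7852) = 30.8321922

30.8321922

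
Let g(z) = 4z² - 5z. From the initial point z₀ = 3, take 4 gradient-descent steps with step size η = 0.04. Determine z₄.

g′(z) = 8z - 5
z₁ = 3 − 0.04·19 = 2.24
z₂ = 2.24 − 0.04·12.92 = 1.7232
z₃ = 1.7232 − 0.04·8.7856 = 1.371776
z₄ = 1.371776 − 0.04·5.974208 = 1.13280768

1.13280768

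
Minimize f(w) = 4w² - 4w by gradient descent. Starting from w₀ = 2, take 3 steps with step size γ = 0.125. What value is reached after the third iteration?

f′(w) = 8w - 4
w₁ = 2 − 0.125·12 = 0.5
w₂ = 0.5 − 0.125·0 = 0.5
w₃ = 0.5 − 0.125·0 = 0.5

0.5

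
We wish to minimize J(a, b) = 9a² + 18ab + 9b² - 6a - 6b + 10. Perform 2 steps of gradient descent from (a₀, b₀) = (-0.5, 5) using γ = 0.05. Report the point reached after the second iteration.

(-1.25, 4.25)

∇J = (18a + 18b - 6, 18a + 18b - 6)
Step 1: at (-0.5, 5), ∇J = (75, 75) → (-0.5, 5) − 0.05·(75, 75) = (-4.25, 1.25)
Step 2: at (-4.25, 1.25), ∇J = (-60, -60) → (-4.25, 1.25) − 0.05·(-60, -60) = (-1.25, 4.25)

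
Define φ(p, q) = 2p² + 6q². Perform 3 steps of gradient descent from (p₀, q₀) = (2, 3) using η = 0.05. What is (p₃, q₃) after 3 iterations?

∇φ = (4p, 12q)
Step 1: at (2, 3), ∇φ = (8, 36) → (2, 3) − 0.05·(8, 36) = (1.6, 1.2)
Step 2: at (1.6, 1.2), ∇φ = (6.4, 14.4) → (1.6, 1.2) − 0.05·(6.4, 14.4) = (1.28, 0.48)
Step 3: at (1.28, 0.48), ∇φ = (5.12, 5.76) → (1.28, 0.48) − 0.05·(5.12, 5.76) = (1.024, 0.192)

(1.024, 0.192)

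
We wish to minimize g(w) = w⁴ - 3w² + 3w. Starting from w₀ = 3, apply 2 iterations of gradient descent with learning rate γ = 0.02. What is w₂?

g′(w) = 4w³ - 6w + 3
w₁ = 3 − 0.02·93 = 1.14
w₂ = 1.14 − 0.02·2.086176 = 1.09827648

1.09827648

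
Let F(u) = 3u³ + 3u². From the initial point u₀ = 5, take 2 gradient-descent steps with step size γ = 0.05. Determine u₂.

-32.453125

F′(u) = 9u² + 6u
Step 1: F′(5) = 255; u₁ = 5 − 0.05·255 = -7.75
Step 2: F′(-7.75) = 494.0625; u₂ = -7.75 − 0.05·494.0625 = -32.453125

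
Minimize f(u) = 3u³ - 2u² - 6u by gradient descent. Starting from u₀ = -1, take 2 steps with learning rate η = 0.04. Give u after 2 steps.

f′(u) = 9u² - 4u - 6
Step 1: f′(-1) = 7; u₁ = -1 − 0.04·7 = -1.28
Step 2: f′(-1.28) = 13.8656; u₂ = -1.28 − 0.04·13.8656 = -1.834624

-1.834624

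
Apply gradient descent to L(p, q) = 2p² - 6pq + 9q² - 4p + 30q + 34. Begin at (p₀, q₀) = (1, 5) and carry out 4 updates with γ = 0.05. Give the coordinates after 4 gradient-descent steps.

(1.1413, -1.1347)

∇L = (4p - 6q - 4, -6p + 18q + 30)
Step 1: at (1, 5), ∇L = (-30, 114) → (1, 5) − 0.05·(-30, 114) = (2.5, -0.7)
Step 2: at (2.5, -0.7), ∇L = (10.2, 2.4) → (2.5, -0.7) − 0.05·(10.2, 2.4) = (1.99, -0.82)
Step 3: at (1.99, -0.82), ∇L = (8.88, 3.3) → (1.99, -0.82) − 0.05·(8.88, 3.3) = (1.546, -0.985)
Step 4: at (1.546, -0.985), ∇L = (8.094, 2.994) → (1.546, -0.985) − 0.05·(8.094, 2.994) = (1.1413, -1.1347)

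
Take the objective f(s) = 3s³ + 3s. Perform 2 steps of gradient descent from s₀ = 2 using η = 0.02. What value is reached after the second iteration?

f′(s) = 9s² + 3
Step 1: f′(2) = 39; s₁ = 2 − 0.02·39 = 1.22
Step 2: f′(1.22) = 16.3956; s₂ = 1.22 − 0.02·16.3956 = 0.892088

0.892088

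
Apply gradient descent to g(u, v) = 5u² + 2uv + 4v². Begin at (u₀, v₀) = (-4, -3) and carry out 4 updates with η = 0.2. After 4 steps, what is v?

∇g = (10u + 2v, 2u + 8v)
Step 1: at (-4, -3), ∇g = (-46, -32) → (-4, -3) − 0.2·(-46, -32) = (5.2, 3.4)
Step 2: at (5.2, 3.4), ∇g = (58.8, 37.6) → (5.2, 3.4) − 0.2·(58.8, 37.6) = (-6.56, -4.12)
Step 3: at (-6.56, -4.12), ∇g = (-73.84, -46.08) → (-6.56, -4.12) − 0.2·(-73.84, -46.08) = (8.208, 5.096)
Step 4: at (8.208, 5.096), ∇g = (92.272, 57.184) → (8.208, 5.096) − 0.2·(92.272, 57.184) = (-10.2464, -6.3408)
v = -6.3408

-6.3408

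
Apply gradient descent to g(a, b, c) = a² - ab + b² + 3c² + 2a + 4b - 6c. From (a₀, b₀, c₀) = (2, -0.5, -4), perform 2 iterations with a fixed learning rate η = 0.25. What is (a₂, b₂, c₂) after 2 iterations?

∇g = (2a - b + 2, -a + 2b + 4, 6c - 6)
Step 1: at (2, -0.5, -4), ∇g = (6.5, 1, -30) → (2, -0.5, -4) − 0.25·(6.5, 1, -30) = (0.375, -0.75, 3.5)
Step 2: at (0.375, -0.75, 3.5), ∇g = (3.5, 2.125, 15) → (0.375, -0.75, 3.5) − 0.25·(3.5, 2.125, 15) = (-0.5, -1.28125, -0.25)

(-0.5, -1.28125, -0.25)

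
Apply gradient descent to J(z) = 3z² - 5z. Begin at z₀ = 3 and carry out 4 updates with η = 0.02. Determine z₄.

J′(z) = 6z - 5
Step 1: J′(3) = 13; z₁ = 3 − 0.02·13 = 2.74
Step 2: J′(2.74) = 11.44; z₂ = 2.74 − 0.02·11.44 = 2.5112
Step 3: J′(2.5112) = 10.0672; z₃ = 2.5112 − 0.02·10.0672 = 2.309856
Step 4: J′(2.309856) = 8.859136; z₄ = 2.309856 − 0.02·8.859136 = 2.13267328

2.13267328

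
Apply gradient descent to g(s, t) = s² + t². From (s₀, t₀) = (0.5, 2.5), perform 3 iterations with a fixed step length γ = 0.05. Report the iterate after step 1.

∇g = (2s, 2t)
Step 1: at (0.5, 2.5), ∇g = (1, 5) → (0.5, 2.5) − 0.05·(1, 5) = (0.45, 2.25)

(0.45, 2.25)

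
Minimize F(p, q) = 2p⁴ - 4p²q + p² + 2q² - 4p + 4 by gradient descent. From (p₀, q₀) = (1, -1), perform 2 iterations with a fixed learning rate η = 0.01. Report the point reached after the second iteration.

(0.76861952, -0.853616)

∇F = (8p³ - 8pq + 2p - 4, -4p² + 4q)
(p₁, q₁) = (1, -1) − 0.01·(14, -8) = (0.86, -0.92)
(p₂, q₂) = (0.86, -0.92) − 0.01·(9.138048, -6.6384) = (0.76861952, -0.853616)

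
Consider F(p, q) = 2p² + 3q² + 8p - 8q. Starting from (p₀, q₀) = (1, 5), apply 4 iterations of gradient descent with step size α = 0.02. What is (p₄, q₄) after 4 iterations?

∇F = (4p + 8, 6q - 8)
(p₁, q₁) = (1, 5) − 0.02·(12, 22) = (0.76, 4.56)
(p₂, q₂) = (0.76, 4.56) − 0.02·(11.04, 19.36) = (0.5392, 4.1728)
(p₃, q₃) = (0.5392, 4.1728) − 0.02·(10.1568, 17.0368) = (0.336064, 3.832064)
(p₄, q₄) = (0.336064, 3.832064) − 0.02·(9.344256, 14.992384) = (0.14917888, 3.53221632)

(0.14917888, 3.53221632)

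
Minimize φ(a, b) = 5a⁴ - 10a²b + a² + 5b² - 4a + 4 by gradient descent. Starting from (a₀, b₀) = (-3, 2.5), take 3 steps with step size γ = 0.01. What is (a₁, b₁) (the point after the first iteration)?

∇φ = (20a³ - 20ab + 2a - 4, -10a² + 10b)
Step 1: at (-3, 2.5), ∇φ = (-400, -65) → (-3, 2.5) − 0.01·(-400, -65) = (1, 3.15)

(1, 3.15)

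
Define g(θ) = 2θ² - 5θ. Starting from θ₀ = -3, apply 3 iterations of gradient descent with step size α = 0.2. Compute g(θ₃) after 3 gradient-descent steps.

-3.122688

g′(θ) = 4θ - 5
θ₁ = -3 − 0.2·(-17) = 0.4
θ₂ = 0.4 − 0.2·(-3.4) = 1.08
θ₃ = 1.08 − 0.2·(-0.68) = 1.216
g(1.216) = -3.122688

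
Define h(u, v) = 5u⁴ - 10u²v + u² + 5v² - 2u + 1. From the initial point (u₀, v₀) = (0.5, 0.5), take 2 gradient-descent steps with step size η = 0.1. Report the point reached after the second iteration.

(0.07675, 0.7225)

∇h = (20u³ - 20uv + 2u - 2, -10u² + 10v)
Step 1: at (0.5, 0.5), ∇h = (-3.5, 2.5) → (0.5, 0.5) − 0.1·(-3.5, 2.5) = (0.85, 0.25)
Step 2: at (0.85, 0.25), ∇h = (7.7325, -4.725) → (0.85, 0.25) − 0.1·(7.7325, -4.725) = (0.07675, 0.7225)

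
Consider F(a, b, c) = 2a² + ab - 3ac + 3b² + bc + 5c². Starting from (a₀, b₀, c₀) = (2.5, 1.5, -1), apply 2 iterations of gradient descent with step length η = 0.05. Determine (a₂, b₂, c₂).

(1.34125, 0.60375, 0.1175)

∇F = (4a + b - 3c, a + 6b + c, -3a + b + 10c)
(a₁, b₁, c₁) = (2.5, 1.5, -1) − 0.05·(14.5, 10.5, -16) = (1.775, 0.975, -0.2)
(a₂, b₂, c₂) = (1.775, 0.975, -0.2) − 0.05·(8.675, 7.425, -6.35) = (1.34125, 0.60375, 0.1175)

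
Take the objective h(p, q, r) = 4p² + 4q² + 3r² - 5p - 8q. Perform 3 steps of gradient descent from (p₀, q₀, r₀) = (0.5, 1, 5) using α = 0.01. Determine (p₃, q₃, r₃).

∇h = (8p - 5, 8q - 8, 6r)
Step 1: at (0.5, 1, 5), ∇h = (-1, 0, 30) → (0.5, 1, 5) − 0.01·(-1, 0, 30) = (0.51, 1, 4.7)
Step 2: at (0.51, 1, 4.7), ∇h = (-0.92, 0, 28.2) → (0.51, 1, 4.7) − 0.01·(-0.92, 0, 28.2) = (0.5192, 1, 4.418)
Step 3: at (0.5192, 1, 4.418), ∇h = (-0.8464, 0, 26.508) → (0.5192, 1, 4.418) − 0.01·(-0.8464, 0, 26.508) = (0.527664, 1, 4.15292)

(0.527664, 1, 4.15292)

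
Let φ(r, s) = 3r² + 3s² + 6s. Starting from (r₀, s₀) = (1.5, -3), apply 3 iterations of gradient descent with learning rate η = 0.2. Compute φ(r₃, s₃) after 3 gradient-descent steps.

∇φ = (6r, 6s + 6)
Step 1: at (1.5, -3), ∇φ = (9, -12) → (1.5, -3) − 0.2·(9, -12) = (-0.3, -0.6)
Step 2: at (-0.3, -0.6), ∇φ = (-1.8, 2.4) → (-0.3, -0.6) − 0.2·(-1.8, 2.4) = (0.06, -1.08)
Step 3: at (0.06, -1.08), ∇φ = (0.36, -0.48) → (0.06, -1.08) − 0.2·(0.36, -0.48) = (-0.012, -0.984)
φ(-0.012, -0.984) = -2.9988

-2.9988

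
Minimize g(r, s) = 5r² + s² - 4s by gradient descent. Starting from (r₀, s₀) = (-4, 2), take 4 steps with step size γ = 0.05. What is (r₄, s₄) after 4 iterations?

(-0.25, 2)

∇g = (10r, 2s - 4)
(r₁, s₁) = (-4, 2) − 0.05·(-40, 0) = (-2, 2)
(r₂, s₂) = (-2, 2) − 0.05·(-20, 0) = (-1, 2)
(r₃, s₃) = (-1, 2) − 0.05·(-10, 0) = (-0.5, 2)
(r₄, s₄) = (-0.5, 2) − 0.05·(-5, 0) = (-0.25, 2)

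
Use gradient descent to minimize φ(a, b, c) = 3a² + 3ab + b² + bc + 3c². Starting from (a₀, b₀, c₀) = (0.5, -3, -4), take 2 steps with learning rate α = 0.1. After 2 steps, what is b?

∇φ = (6a + 3b, 3a + 2b + c, b + 6c)
(a₁, b₁, c₁) = (0.5, -3, -4) − 0.1·(-6, -8.5, -27) = (1.1, -2.15, -1.3)
(a₂, b₂, c₂) = (1.1, -2.15, -1.3) − 0.1·(0.15, -2.3, -9.95) = (1.085, -1.92, -0.305)
b = -1.92

-1.92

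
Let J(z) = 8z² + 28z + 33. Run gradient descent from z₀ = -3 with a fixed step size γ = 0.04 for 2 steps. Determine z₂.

-1.912

J′(z) = 16z + 28
z₁ = -3 − 0.04·(-20) = -2.2
z₂ = -2.2 − 0.04·(-7.2) = -1.912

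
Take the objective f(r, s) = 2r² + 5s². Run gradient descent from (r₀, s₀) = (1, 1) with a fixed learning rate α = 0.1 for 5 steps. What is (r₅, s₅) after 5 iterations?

(0.07776, 0)

∇f = (4r, 10s)
(r₁, s₁) = (1, 1) − 0.1·(4, 10) = (0.6, 0)
(r₂, s₂) = (0.6, 0) − 0.1·(2.4, 0) = (0.36, 0)
(r₃, s₃) = (0.36, 0) − 0.1·(1.44, 0) = (0.216, 0)
(r₄, s₄) = (0.216, 0) − 0.1·(0.864, 0) = (0.1296, 0)
(r₅, s₅) = (0.1296, 0) − 0.1·(0.5184, 0) = (0.07776, 0)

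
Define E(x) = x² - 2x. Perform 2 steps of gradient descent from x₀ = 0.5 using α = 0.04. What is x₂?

0.5768

E′(x) = 2x - 2
x₁ = 0.5 − 0.04·(-1) = 0.54
x₂ = 0.54 − 0.04·(-0.92) = 0.5768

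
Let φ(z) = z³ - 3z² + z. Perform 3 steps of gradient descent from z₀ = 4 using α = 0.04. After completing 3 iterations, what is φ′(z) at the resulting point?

φ′(z) = 3z² - 6z + 1
z₁ = 4 − 0.04·25 = 3
z₂ = 3 − 0.04·10 = 2.6
z₃ = 2.6 − 0.04·5.68 = 2.3728
φ′(z) at (2.3728) = 3.65373952

3.65373952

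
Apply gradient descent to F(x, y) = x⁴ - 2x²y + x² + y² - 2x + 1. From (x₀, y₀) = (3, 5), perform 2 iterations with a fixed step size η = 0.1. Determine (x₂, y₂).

∇F = (4x³ - 4xy + 2x - 2, -2x² + 2y)
(x₁, y₁) = (3, 5) − 0.1·(52, -8) = (-2.2, 5.8)
(x₂, y₂) = (-2.2, 5.8) − 0.1·(2.048, 1.92) = (-2.4048, 5.608)

(-2.4048, 5.608)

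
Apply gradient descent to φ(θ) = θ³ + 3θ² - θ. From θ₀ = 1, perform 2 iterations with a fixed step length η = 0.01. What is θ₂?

φ′(θ) = 3θ² + 6θ - 1
θ₁ = 1 − 0.01·8 = 0.92
θ₂ = 0.92 − 0.01·7.0592 = 0.849408

0.849408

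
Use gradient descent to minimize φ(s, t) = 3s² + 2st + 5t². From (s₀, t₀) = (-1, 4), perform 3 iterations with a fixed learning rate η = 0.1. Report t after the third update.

0.104

∇φ = (6s + 2t, 2s + 10t)
(s₁, t₁) = (-1, 4) − 0.1·(2, 38) = (-1.2, 0.2)
(s₂, t₂) = (-1.2, 0.2) − 0.1·(-6.8, -0.4) = (-0.52, 0.24)
(s₃, t₃) = (-0.52, 0.24) − 0.1·(-2.64, 1.36) = (-0.256, 0.104)
t = 0.104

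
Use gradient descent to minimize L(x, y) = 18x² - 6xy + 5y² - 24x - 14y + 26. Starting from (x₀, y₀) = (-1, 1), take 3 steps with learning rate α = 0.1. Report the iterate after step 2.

∇L = (36x - 6y - 24, -6x + 10y - 14)
Step 1: at (-1, 1), ∇L = (-66, 2) → (-1, 1) − 0.1·(-66, 2) = (5.6, 0.8)
Step 2: at (5.6, 0.8), ∇L = (172.8, -39.6) → (5.6, 0.8) − 0.1·(172.8, -39.6) = (-11.68, 4.76)

(-11.68, 4.76)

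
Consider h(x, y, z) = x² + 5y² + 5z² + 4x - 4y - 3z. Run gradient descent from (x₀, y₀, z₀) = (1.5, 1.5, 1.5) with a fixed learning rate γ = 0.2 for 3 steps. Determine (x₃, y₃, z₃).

(-1.244, -0.7, -0.9)

∇h = (2x + 4, 10y - 4, 10z - 3)
(x₁, y₁, z₁) = (1.5, 1.5, 1.5) − 0.2·(7, 11, 12) = (0.1, -0.7, -0.9)
(x₂, y₂, z₂) = (0.1, -0.7, -0.9) − 0.2·(4.2, -11, -12) = (-0.74, 1.5, 1.5)
(x₃, y₃, z₃) = (-0.74, 1.5, 1.5) − 0.2·(2.52, 11, 12) = (-1.244, -0.7, -0.9)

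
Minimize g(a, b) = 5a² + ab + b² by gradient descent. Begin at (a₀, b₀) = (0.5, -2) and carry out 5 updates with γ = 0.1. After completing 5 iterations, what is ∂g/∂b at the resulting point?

∇g = (10a + b, a + 2b)
Step 1: at (0.5, -2), ∇g = (3, -3.5) → (0.5, -2) − 0.1·(3, -3.5) = (0.2, -1.65)
Step 2: at (0.2, -1.65), ∇g = (0.35, -3.1) → (0.2, -1.65) − 0.1·(0.35, -3.1) = (0.165, -1.34)
Step 3: at (0.165, -1.34), ∇g = (0.31, -2.515) → (0.165, -1.34) − 0.1·(0.31, -2.515) = (0.134, -1.0885)
Step 4: at (0.134, -1.0885), ∇g = (0.2515, -2.043) → (0.134, -1.0885) − 0.1·(0.2515, -2.043) = (0.10885, -0.8842)
Step 5: at (0.10885, -0.8842), ∇g = (0.2043, -1.65955) → (0.10885, -0.8842) − 0.1·(0.2043, -1.65955) = (0.08842, -0.718245)
∂g/∂b at (0.08842, -0.718245) = -1.34807

-1.34807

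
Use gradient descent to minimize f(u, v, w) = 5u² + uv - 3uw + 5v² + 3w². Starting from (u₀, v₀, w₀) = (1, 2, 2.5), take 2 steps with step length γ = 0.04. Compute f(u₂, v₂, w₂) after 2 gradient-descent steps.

∇f = (10u + v - 3w, u + 10v, -3u + 6w)
(u₁, v₁, w₁) = (1, 2, 2.5) − 0.04·(4.5, 21, 12) = (0.82, 1.16, 2.02)
(u₂, v₂, w₂) = (0.82, 1.16, 2.02) − 0.04·(3.3, 12.42, 9.66) = (0.688, 0.6632, 1.6336)
f(0.688, 0.6632, 1.6336) = 9.65636928

9.65636928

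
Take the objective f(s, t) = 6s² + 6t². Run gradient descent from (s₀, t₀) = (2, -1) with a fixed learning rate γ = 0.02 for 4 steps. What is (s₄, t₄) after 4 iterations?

(0.66724352, -0.33362176)

∇f = (12s, 12t)
Step 1: at (2, -1), ∇f = (24, -12) → (2, -1) − 0.02·(24, -12) = (1.52, -0.76)
Step 2: at (1.52, -0.76), ∇f = (18.24, -9.12) → (1.52, -0.76) − 0.02·(18.24, -9.12) = (1.1552, -0.5776)
Step 3: at (1.1552, -0.5776), ∇f = (13.8624, -6.9312) → (1.1552, -0.5776) − 0.02·(13.8624, -6.9312) = (0.877952, -0.438976)
Step 4: at (0.877952, -0.438976), ∇f = (10.535424, -5.267712) → (0.877952, -0.438976) − 0.02·(10.535424, -5.267712) = (0.66724352, -0.33362176)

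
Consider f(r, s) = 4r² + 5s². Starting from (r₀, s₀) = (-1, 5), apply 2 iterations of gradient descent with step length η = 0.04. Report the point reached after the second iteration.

∇f = (8r, 10s)
(r₁, s₁) = (-1, 5) − 0.04·(-8, 50) = (-0.68, 3)
(r₂, s₂) = (-0.68, 3) − 0.04·(-5.44, 30) = (-0.4624, 1.8)

(-0.4624, 1.8)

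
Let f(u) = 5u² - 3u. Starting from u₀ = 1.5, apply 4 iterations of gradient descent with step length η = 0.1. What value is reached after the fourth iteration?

f′(u) = 10u - 3
u₁ = 1.5 − 0.1·12 = 0.3
u₂ = 0.3 − 0.1·0 = 0.3
u₃ = 0.3 − 0.1·0 = 0.3
u₄ = 0.3 − 0.1·0 = 0.3

0.3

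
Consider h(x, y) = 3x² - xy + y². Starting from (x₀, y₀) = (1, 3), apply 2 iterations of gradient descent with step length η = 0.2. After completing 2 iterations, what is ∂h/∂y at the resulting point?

∇h = (6x - y, -x + 2y)
Step 1: at (1, 3), ∇h = (3, 5) → (1, 3) − 0.2·(3, 5) = (0.4, 2)
Step 2: at (0.4, 2), ∇h = (0.4, 3.6) → (0.4, 2) − 0.2·(0.4, 3.6) = (0.32, 1.28)
∂h/∂y at (0.32, 1.28) = 2.24

2.24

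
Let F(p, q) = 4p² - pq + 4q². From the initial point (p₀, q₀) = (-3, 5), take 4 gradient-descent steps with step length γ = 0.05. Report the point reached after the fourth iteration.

(-0.18751875, 0.54453125)

∇F = (8p - q, -p + 8q)
Step 1: at (-3, 5), ∇F = (-29, 43) → (-3, 5) − 0.05·(-29, 43) = (-1.55, 2.85)
Step 2: at (-1.55, 2.85), ∇F = (-15.25, 24.35) → (-1.55, 2.85) − 0.05·(-15.25, 24.35) = (-0.7875, 1.6325)
Step 3: at (-0.7875, 1.6325), ∇F = (-7.9325, 13.8475) → (-0.7875, 1.6325) − 0.05·(-7.9325, 13.8475) = (-0.390875, 0.940125)
Step 4: at (-0.390875, 0.940125), ∇F = (-4.067125, 7.911875) → (-0.390875, 0.940125) − 0.05·(-4.067125, 7.911875) = (-0.18751875, 0.54453125)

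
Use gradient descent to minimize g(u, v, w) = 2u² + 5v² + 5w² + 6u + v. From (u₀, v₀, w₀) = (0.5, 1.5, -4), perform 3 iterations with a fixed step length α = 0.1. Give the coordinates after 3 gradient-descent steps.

(-1.068, -0.1, 0)

∇g = (4u + 6, 10v + 1, 10w)
(u₁, v₁, w₁) = (0.5, 1.5, -4) − 0.1·(8, 16, -40) = (-0.3, -0.1, 0)
(u₂, v₂, w₂) = (-0.3, -0.1, 0) − 0.1·(4.8, 0, 0) = (-0.78, -0.1, 0)
(u₃, v₃, w₃) = (-0.78, -0.1, 0) − 0.1·(2.88, 0, 0) = (-1.068, -0.1, 0)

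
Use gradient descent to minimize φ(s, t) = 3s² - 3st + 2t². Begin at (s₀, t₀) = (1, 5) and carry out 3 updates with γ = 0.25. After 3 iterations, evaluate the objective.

23.6103515625

∇φ = (6s - 3t, -3s + 4t)
Step 1: at (1, 5), ∇φ = (-9, 17) → (1, 5) − 0.25·(-9, 17) = (3.25, 0.75)
Step 2: at (3.25, 0.75), ∇φ = (17.25, -6.75) → (3.25, 0.75) − 0.25·(17.25, -6.75) = (-1.0625, 2.4375)
Step 3: at (-1.0625, 2.4375), ∇φ = (-13.6875, 12.9375) → (-1.0625, 2.4375) − 0.25·(-13.6875, 12.9375) = (2.359375, -0.796875)
φ(2.359375, -0.796875) = 23.6103515625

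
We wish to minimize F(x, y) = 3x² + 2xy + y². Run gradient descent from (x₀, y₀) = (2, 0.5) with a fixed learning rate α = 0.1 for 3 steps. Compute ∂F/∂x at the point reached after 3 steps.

0.504

∇F = (6x + 2y, 2x + 2y)
Step 1: at (2, 0.5), ∇F = (13, 5) → (2, 0.5) − 0.1·(13, 5) = (0.7, 0)
Step 2: at (0.7, 0), ∇F = (4.2, 1.4) → (0.7, 0) − 0.1·(4.2, 1.4) = (0.28, -0.14)
Step 3: at (0.28, -0.14), ∇F = (1.4, 0.28) → (0.28, -0.14) − 0.1·(1.4, 0.28) = (0.14, -0.168)
∂F/∂x at (0.14, -0.168) = 0.504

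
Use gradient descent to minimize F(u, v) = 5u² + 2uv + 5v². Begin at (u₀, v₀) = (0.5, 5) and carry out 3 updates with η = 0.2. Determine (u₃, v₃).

(-7.06, -8.032)

∇F = (10u + 2v, 2u + 10v)
(u₁, v₁) = (0.5, 5) − 0.2·(15, 51) = (-2.5, -5.2)
(u₂, v₂) = (-2.5, -5.2) − 0.2·(-35.4, -57) = (4.58, 6.2)
(u₃, v₃) = (4.58, 6.2) − 0.2·(58.2, 71.16) = (-7.06, -8.032)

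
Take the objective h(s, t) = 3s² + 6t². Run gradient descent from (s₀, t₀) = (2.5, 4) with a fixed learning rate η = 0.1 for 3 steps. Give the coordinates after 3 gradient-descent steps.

∇h = (6s, 12t)
(s₁, t₁) = (2.5, 4) − 0.1·(15, 48) = (1, -0.8)
(s₂, t₂) = (1, -0.8) − 0.1·(6, -9.6) = (0.4, 0.16)
(s₃, t₃) = (0.4, 0.16) − 0.1·(2.4, 1.92) = (0.16, -0.032)

(0.16, -0.032)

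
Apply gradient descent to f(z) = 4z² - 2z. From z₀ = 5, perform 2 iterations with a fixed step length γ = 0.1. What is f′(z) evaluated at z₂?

1.52

f′(z) = 8z - 2
z₁ = 5 − 0.1·38 = 1.2
z₂ = 1.2 − 0.1·7.6 = 0.44
f′(z) at (0.44) = 1.52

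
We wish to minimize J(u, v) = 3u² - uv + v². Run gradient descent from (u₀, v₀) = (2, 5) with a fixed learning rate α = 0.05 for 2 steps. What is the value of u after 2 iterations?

1.385

∇J = (6u - v, -u + 2v)
(u₁, v₁) = (2, 5) − 0.05·(7, 8) = (1.65, 4.6)
(u₂, v₂) = (1.65, 4.6) − 0.05·(5.3, 7.55) = (1.385, 4.2225)
u = 1.385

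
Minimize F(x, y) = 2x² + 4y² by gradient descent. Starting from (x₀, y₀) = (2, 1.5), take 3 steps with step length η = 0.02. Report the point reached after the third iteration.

(1.557376, 0.889056)

∇F = (4x, 8y)
(x₁, y₁) = (2, 1.5) − 0.02·(8, 12) = (1.84, 1.26)
(x₂, y₂) = (1.84, 1.26) − 0.02·(7.36, 10.08) = (1.6928, 1.0584)
(x₃, y₃) = (1.6928, 1.0584) − 0.02·(6.7712, 8.4672) = (1.557376, 0.889056)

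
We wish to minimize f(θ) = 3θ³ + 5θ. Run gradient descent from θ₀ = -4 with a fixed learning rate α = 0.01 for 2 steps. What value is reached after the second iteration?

f′(θ) = 9θ² + 5
Step 1: f′(-4) = 149; θ₁ = -4 − 0.01·149 = -5.49
Step 2: f′(-5.49) = 276.2609; θ₂ = -5.49 − 0.01·276.2609 = -8.252609

-8.252609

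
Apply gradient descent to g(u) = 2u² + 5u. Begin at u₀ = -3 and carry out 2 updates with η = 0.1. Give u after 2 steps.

-1.88

g′(u) = 4u + 5
u₁ = -3 − 0.1·(-7) = -2.3
u₂ = -2.3 − 0.1·(-4.2) = -1.88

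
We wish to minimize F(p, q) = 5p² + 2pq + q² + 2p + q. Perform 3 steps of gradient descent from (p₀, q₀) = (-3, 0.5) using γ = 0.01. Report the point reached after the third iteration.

(-2.270496, 0.60208)

∇F = (10p + 2q + 2, 2p + 2q + 1)
(p₁, q₁) = (-3, 0.5) − 0.01·(-27, -4) = (-2.73, 0.54)
(p₂, q₂) = (-2.73, 0.54) − 0.01·(-24.22, -3.38) = (-2.4878, 0.5738)
(p₃, q₃) = (-2.4878, 0.5738) − 0.01·(-21.7304, -2.828) = (-2.270496, 0.60208)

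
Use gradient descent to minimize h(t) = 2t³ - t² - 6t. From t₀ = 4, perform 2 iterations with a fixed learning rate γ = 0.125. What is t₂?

-36.359375

h′(t) = 6t² - 2t - 6
t₁ = 4 − 0.125·82 = -6.25
t₂ = -6.25 − 0.125·240.875 = -36.359375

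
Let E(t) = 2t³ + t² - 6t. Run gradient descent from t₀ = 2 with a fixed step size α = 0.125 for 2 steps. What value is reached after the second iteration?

E′(t) = 6t² + 2t - 6
t₁ = 2 − 0.125·22 = -0.75
t₂ = -0.75 − 0.125·(-4.125) = -0.234375

-0.234375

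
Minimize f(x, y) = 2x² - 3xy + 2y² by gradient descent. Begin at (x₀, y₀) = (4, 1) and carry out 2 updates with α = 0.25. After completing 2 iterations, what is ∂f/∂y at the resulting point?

-4.5

∇f = (4x - 3y, -3x + 4y)
Step 1: at (4, 1), ∇f = (13, -8) → (4, 1) − 0.25·(13, -8) = (0.75, 3)
Step 2: at (0.75, 3), ∇f = (-6, 9.75) → (0.75, 3) − 0.25·(-6, 9.75) = (2.25, 0.5625)
∂f/∂y at (2.25, 0.5625) = -4.5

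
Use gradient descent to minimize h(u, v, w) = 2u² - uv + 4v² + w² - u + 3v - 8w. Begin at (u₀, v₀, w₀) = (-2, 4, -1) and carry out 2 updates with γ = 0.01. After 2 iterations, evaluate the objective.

∇h = (4u - v - 1, -u + 8v + 3, 2w - 8)
(u₁, v₁, w₁) = (-2, 4, -1) − 0.01·(-13, 37, -10) = (-1.87, 3.63, -0.9)
(u₂, v₂, w₂) = (-1.87, 3.63, -0.9) − 0.01·(-12.11, 33.91, -9.8) = (-1.7489, 3.2909, -0.802)
h(-1.7489, 3.2909, -0.802) = 73.87365267

73.87365267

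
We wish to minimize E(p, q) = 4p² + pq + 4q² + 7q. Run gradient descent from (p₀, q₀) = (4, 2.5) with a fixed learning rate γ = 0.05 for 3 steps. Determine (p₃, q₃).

(0.7851875, -0.352125)

∇E = (8p + q, p + 8q + 7)
(p₁, q₁) = (4, 2.5) − 0.05·(34.5, 31) = (2.275, 0.95)
(p₂, q₂) = (2.275, 0.95) − 0.05·(19.15, 16.875) = (1.3175, 0.10625)
(p₃, q₃) = (1.3175, 0.10625) − 0.05·(10.64625, 9.1675) = (0.7851875, -0.352125)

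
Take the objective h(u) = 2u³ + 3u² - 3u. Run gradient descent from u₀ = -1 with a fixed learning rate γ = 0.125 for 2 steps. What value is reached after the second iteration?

-0.07421875

h′(u) = 6u² + 6u - 3
u₁ = -1 − 0.125·(-3) = -0.625
u₂ = -0.625 − 0.125·(-4.40625) = -0.07421875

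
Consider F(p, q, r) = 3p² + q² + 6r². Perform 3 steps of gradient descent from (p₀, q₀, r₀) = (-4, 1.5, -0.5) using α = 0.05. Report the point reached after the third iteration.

∇F = (6p, 2q, 12r)
(p₁, q₁, r₁) = (-4, 1.5, -0.5) − 0.05·(-24, 3, -6) = (-2.8, 1.35, -0.2)
(p₂, q₂, r₂) = (-2.8, 1.35, -0.2) − 0.05·(-16.8, 2.7, -2.4) = (-1.96, 1.215, -0.08)
(p₃, q₃, r₃) = (-1.96, 1.215, -0.08) − 0.05·(-11.76, 2.43, -0.96) = (-1.372, 1.0935, -0.032)

(-1.372, 1.0935, -0.032)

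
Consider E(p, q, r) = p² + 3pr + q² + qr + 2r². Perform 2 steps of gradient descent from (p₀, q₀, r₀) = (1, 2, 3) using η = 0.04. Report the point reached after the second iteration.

(0.2368, 1.4896, 1.8128)

∇E = (2p + 3r, 2q + r, 3p + q + 4r)
(p₁, q₁, r₁) = (1, 2, 3) − 0.04·(11, 7, 17) = (0.56, 1.72, 2.32)
(p₂, q₂, r₂) = (0.56, 1.72, 2.32) − 0.04·(8.08, 5.76, 12.68) = (0.2368, 1.4896, 1.8128)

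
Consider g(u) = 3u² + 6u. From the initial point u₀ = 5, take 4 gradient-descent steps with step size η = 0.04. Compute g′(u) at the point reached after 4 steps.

g′(u) = 6u + 6
u₁ = 5 − 0.04·36 = 3.56
u₂ = 3.56 − 0.04·27.36 = 2.4656
u₃ = 2.4656 − 0.04·20.7936 = 1.633856
u₄ = 1.633856 − 0.04·15.803136 = 1.00173056
g′(u) at (1.00173056) = 12.01038336

12.01038336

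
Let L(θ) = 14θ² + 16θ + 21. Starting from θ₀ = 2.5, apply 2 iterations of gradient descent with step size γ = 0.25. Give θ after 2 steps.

110

L′(θ) = 28θ + 16
θ₁ = 2.5 − 0.25·86 = -19
θ₂ = -19 − 0.25·(-516) = 110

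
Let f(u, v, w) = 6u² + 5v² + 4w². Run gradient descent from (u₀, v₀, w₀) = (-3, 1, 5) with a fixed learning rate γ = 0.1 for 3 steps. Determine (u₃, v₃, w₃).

(0.024, 0, 0.04)

∇f = (12u, 10v, 8w)
(u₁, v₁, w₁) = (-3, 1, 5) − 0.1·(-36, 10, 40) = (0.6, 0, 1)
(u₂, v₂, w₂) = (0.6, 0, 1) − 0.1·(7.2, 0, 8) = (-0.12, 0, 0.2)
(u₃, v₃, w₃) = (-0.12, 0, 0.2) − 0.1·(-1.44, 0, 1.6) = (0.024, 0, 0.04)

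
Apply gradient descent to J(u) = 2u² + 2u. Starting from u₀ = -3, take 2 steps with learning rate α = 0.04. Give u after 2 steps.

-2.264

J′(u) = 4u + 2
Step 1: J′(-3) = -10; u₁ = -3 − 0.04·(-10) = -2.6
Step 2: J′(-2.6) = -8.4; u₂ = -2.6 − 0.04·(-8.4) = -2.264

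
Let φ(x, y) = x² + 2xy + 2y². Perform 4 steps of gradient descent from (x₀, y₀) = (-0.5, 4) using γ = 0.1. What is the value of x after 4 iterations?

-1.48

∇φ = (2x + 2y, 2x + 4y)
(x₁, y₁) = (-0.5, 4) − 0.1·(7, 15) = (-1.2, 2.5)
(x₂, y₂) = (-1.2, 2.5) − 0.1·(2.6, 7.6) = (-1.46, 1.74)
(x₃, y₃) = (-1.46, 1.74) − 0.1·(0.56, 4.04) = (-1.516, 1.336)
(x₄, y₄) = (-1.516, 1.336) − 0.1·(-0.36, 2.312) = (-1.48, 1.1048)
x = -1.48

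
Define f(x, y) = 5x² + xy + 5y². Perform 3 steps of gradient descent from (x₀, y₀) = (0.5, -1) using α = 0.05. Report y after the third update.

-0.1475625

∇f = (10x + y, x + 10y)
Step 1: at (0.5, -1), ∇f = (4, -9.5) → (0.5, -1) − 0.05·(4, -9.5) = (0.3, -0.525)
Step 2: at (0.3, -0.525), ∇f = (2.475, -4.95) → (0.3, -0.525) − 0.05·(2.475, -4.95) = (0.17625, -0.2775)
Step 3: at (0.17625, -0.2775), ∇f = (1.485, -2.59875) → (0.17625, -0.2775) − 0.05·(1.485, -2.59875) = (0.102, -0.1475625)
y = -0.1475625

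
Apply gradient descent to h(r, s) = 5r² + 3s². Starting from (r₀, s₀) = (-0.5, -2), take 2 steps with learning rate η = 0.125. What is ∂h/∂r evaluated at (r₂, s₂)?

∇h = (10r, 6s)
Step 1: at (-0.5, -2), ∇h = (-5, -12) → (-0.5, -2) − 0.125·(-5, -12) = (0.125, -0.5)
Step 2: at (0.125, -0.5), ∇h = (1.25, -3) → (0.125, -0.5) − 0.125·(1.25, -3) = (-0.03125, -0.125)
∂h/∂r at (-0.03125, -0.125) = -0.3125

-0.3125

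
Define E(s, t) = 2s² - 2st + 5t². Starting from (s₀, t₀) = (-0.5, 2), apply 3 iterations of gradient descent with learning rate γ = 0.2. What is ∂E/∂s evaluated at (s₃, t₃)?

∇E = (4s - 2t, -2s + 10t)
Step 1: at (-0.5, 2), ∇E = (-6, 21) → (-0.5, 2) − 0.2·(-6, 21) = (0.7, -2.2)
Step 2: at (0.7, -2.2), ∇E = (7.2, -23.4) → (0.7, -2.2) − 0.2·(7.2, -23.4) = (-0.74, 2.48)
Step 3: at (-0.74, 2.48), ∇E = (-7.92, 26.28) → (-0.74, 2.48) − 0.2·(-7.92, 26.28) = (0.844, -2.776)
∂E/∂s at (0.844, -2.776) = 8.928

8.928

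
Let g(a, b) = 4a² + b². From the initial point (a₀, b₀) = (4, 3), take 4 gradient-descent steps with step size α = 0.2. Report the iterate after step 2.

∇g = (8a, 2b)
(a₁, b₁) = (4, 3) − 0.2·(32, 6) = (-2.4, 1.8)
(a₂, b₂) = (-2.4, 1.8) − 0.2·(-19.2, 3.6) = (1.44, 1.08)

(1.44, 1.08)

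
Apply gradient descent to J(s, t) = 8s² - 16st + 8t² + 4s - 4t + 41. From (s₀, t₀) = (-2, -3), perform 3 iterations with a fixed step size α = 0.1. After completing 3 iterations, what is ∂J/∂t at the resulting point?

∇J = (16s - 16t + 4, -16s + 16t - 4)
(s₁, t₁) = (-2, -3) − 0.1·(20, -20) = (-4, -1)
(s₂, t₂) = (-4, -1) − 0.1·(-44, 44) = (0.4, -5.4)
(s₃, t₃) = (0.4, -5.4) − 0.1·(96.8, -96.8) = (-9.28, 4.28)
∂J/∂t at (-9.28, 4.28) = 212.96

212.96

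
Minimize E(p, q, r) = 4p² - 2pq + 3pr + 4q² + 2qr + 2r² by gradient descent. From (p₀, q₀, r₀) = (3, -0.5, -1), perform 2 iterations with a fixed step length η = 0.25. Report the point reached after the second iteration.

∇E = (8p - 2q + 3r, -2p + 8q + 2r, 3p + 2q + 4r)
(p₁, q₁, r₁) = (3, -0.5, -1) − 0.25·(22, -12, 4) = (-2.5, 2.5, -2)
(p₂, q₂, r₂) = (-2.5, 2.5, -2) − 0.25·(-31, 21, -10.5) = (5.25, -2.75, 0.625)

(5.25, -2.75, 0.625)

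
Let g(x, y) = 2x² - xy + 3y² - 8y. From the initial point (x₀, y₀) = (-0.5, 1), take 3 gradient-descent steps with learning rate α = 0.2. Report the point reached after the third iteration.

∇g = (4x - y, -x + 6y - 8)
Step 1: at (-0.5, 1), ∇g = (-3, -1.5) → (-0.5, 1) − 0.2·(-3, -1.5) = (0.1, 1.3)
Step 2: at (0.1, 1.3), ∇g = (-0.9, -0.3) → (0.1, 1.3) − 0.2·(-0.9, -0.3) = (0.28, 1.36)
Step 3: at (0.28, 1.36), ∇g = (-0.24, -0.12) → (0.28, 1.36) − 0.2·(-0.24, -0.12) = (0.328, 1.384)

(0.328, 1.384)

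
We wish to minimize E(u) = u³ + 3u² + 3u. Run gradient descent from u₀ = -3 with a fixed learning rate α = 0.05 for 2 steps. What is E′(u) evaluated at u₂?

39.182988

E′(u) = 3u² + 6u + 3
u₁ = -3 − 0.05·12 = -3.6
u₂ = -3.6 − 0.05·20.28 = -4.614
E′(u) at (-4.614) = 39.182988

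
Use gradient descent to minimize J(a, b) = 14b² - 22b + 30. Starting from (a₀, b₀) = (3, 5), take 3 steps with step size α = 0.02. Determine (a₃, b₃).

(3, 1.144704)

∇J = (0, 28b - 22)
Step 1: at (3, 5), ∇J = (0, 118) → (3, 5) − 0.02·(0, 118) = (3, 2.64)
Step 2: at (3, 2.64), ∇J = (0, 51.92) → (3, 2.64) − 0.02·(0, 51.92) = (3, 1.6016)
Step 3: at (3, 1.6016), ∇J = (0, 22.8448) → (3, 1.6016) − 0.02·(0, 22.8448) = (3, 1.144704)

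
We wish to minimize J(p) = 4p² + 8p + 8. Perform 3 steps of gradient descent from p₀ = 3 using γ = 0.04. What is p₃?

J′(p) = 8p + 8
p₁ = 3 − 0.04·32 = 1.72
p₂ = 1.72 − 0.04·21.76 = 0.8496
p₃ = 0.8496 − 0.04·14.7968 = 0.257728

0.257728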